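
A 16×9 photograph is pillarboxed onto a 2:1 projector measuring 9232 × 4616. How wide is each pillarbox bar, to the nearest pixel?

513 px

16×9 is narrower than 2:1, so it spans the full height.
Content width = 4616 × 16/9 ≈ 8206.22 px.
9232 − 8206.22 = 1025.78 px of bars (512.89 each).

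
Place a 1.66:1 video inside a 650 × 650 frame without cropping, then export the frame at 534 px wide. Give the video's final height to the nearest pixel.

In the 650×650 frame the video fills the width: height = 650 / 1.660 ≈ 391.57 px.
Scaling 650 → 534 is ×0.8215, so the height becomes 391.57 × 0.8215 ≈ 321.69 px.

322 px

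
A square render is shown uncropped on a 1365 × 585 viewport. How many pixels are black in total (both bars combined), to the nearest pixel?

456300 pixels

Since 1.000 < 2.333, the render is height-limited.
Content width = 585 × 1/1 ≈ 585.0000 px.
Leftover width: 1365 − 585.0000 = 780.0000 px.
That's 780.0000 × 585 ≈ 456300 black pixels.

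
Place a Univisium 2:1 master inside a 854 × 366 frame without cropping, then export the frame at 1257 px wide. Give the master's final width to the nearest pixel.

1077 px

At 854×366 the master is height-limited, so width = 366 × 2/1 ≈ 732.00 px.
Resizing to 1257 px wide multiplies everything by 1.4719: 732.00 → 1077.43 px.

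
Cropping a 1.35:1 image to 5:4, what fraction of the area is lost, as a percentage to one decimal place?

Going from 1.35:1 to 5:4 means cutting width while keeping height.
Area ratio = (1.250)/(1.350) = 92.59%; the remaining 7.41% is cropped out.

7.4%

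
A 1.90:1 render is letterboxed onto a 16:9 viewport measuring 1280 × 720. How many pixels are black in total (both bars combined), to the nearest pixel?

1.90:1 is wider than 16:9, so it spans the full width.
Content height = 1280 / 1.900 ≈ 673.6842 px.
720 − 673.6842 = 46.3158 px of bars.
That's 46.3158 × 1280 ≈ 59284 black pixels.

59284 pixels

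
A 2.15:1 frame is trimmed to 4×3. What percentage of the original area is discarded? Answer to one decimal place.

38.0%

The height stays; only width is cut (since 4×3 is narrower than 2.15:1).
Area ratio = (1.333)/(2.150) = 62.02%; the remaining 37.98% is cropped out.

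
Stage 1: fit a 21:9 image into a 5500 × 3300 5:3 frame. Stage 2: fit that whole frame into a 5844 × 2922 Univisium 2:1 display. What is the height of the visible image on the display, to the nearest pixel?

First fit — 21:9 into 5500×3300 spans the width: 5500.00 × 2357.14.
The 5:3 canvas is height-limited in 5844×2922, giving 4870.00 × 2922.00; scale factor 0.8855.
The image scales with it: height 2357.14 × 0.8855 ≈ 2087.14.

2087 px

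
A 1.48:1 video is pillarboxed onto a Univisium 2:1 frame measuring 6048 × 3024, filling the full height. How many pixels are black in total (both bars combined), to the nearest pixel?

The video is 3024 × 1.480 ≈ 4475.5200 px wide.
Black = 6048 − 4475.5200 = 1572.4800 px.
Across the 3024-px span: 1572.4800 × 3024 ≈ 4755180 px.

4755180 pixels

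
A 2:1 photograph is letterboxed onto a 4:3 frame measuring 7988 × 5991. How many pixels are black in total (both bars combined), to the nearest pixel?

2:1 (2.000) > 4:3 (1.333), so the photograph fills the width.
The photograph is 7988 × 1/2 ≈ 3994.0000 px tall.
5991 − 3994.0000 = 1997.0000 px of bars.
That's 1997.0000 × 7988 ≈ 15952036 black pixels.

15952036 pixels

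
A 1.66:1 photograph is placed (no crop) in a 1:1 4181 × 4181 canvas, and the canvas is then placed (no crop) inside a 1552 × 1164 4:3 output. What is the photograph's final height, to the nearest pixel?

701 px

1.66:1 in 4181×4181: fills the width, so the photograph is 4181.00 × 2518.67.
The 1:1 canvas is height-limited in 1552×1164, giving 1164.00 × 1164.00; scale factor 0.2784.
The photograph scales with it: height 2518.67 × 0.2784 ≈ 701.20.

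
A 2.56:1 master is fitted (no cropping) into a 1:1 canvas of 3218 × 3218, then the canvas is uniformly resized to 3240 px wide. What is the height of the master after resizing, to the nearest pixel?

1266 px

Fitted into 3218×3218, the master spans the width; its height is 3218 / 2.560 ≈ 1257.03 px.
The frame scales by 3240/3218 = 1.0068; 1257.03 × 1.0068 ≈ 1265.62 px.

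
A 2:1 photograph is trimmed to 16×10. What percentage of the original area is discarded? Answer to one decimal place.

20.0%

The height stays; only width is cut (since 16×10 is narrower than 2:1).
Area ratio = (1.600)/(2.000) = 80.00%; the remaining 20.00% is cropped out.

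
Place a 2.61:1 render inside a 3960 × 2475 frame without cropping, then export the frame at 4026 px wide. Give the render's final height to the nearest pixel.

1543 px

In the 3960×2475 frame the render fills the width: height = 3960 / 2.610 ≈ 1517.24 px.
Resizing to 4026 px wide multiplies everything by 1.0167: 1517.24 → 1542.53 px.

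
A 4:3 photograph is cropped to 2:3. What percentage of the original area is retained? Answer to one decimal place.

The height stays; only width is cut (since 2:3 is narrower than 4:3).
Fraction kept = (0.667)/(1.333) ≈ 50.00%.

50.0%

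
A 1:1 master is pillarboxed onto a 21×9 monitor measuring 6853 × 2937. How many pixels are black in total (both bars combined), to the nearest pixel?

1:1 (1.000) < 21×9 (2.333), so the master fills the height.
The master is 2937 × 1/1 ≈ 2937.0000 px wide.
Leftover width: 6853 − 2937.0000 = 3916.0000 px.
Across the 2937-px span: 3916.0000 × 2937 ≈ 11501292 px.

11501292 pixels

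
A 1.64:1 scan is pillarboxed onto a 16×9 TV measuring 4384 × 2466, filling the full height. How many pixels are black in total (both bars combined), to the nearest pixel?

The scan is 2466 × 1.640 ≈ 4044.2400 px wide.
4384 − 4044.2400 = 339.7600 px of bars.
Across the 2466-px span: 339.7600 × 2466 ≈ 837848 px.

837848 pixels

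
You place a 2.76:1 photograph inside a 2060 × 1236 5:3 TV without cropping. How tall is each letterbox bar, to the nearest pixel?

245 px

Since 2.760 > 1.667, the photograph is width-limited.
That makes the image 746.38 px tall (2060 / 2.760).
1236 − 746.38 = 489.62 px of bars (244.81 each).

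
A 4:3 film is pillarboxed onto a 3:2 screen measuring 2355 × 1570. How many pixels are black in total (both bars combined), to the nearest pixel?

410817 pixels

4:3 is narrower than 3:2, so it spans the full height.
Content width = 1570 × 4/3 ≈ 2093.3333 px.
Black = 2355 − 2093.3333 = 261.6667 px.
Across the 1570-px span: 261.6667 × 1570 ≈ 410817 px.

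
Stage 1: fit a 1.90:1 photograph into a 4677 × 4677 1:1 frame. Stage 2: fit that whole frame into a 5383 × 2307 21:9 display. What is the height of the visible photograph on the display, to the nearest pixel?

1214 px

1.90:1 in 4677×4677: fills the width, so the photograph is 4677.00 × 2461.58.
Second fit — the 1:1 canvas into 5383×2307 spans the height: 2307.00 × 2307.00 (×0.4933 from 4677×4677).
So the photograph's height is 2461.58 × 0.4933 ≈ 1214.21.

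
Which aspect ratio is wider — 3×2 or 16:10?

16:10

3×2 = 1.5 and 16:10 = 1.6; 1.6 > 1.5.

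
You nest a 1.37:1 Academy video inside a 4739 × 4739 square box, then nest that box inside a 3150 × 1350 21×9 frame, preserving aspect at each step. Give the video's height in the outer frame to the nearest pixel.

Inside the 4739×4739 canvas the video is width-limited at 4739.00 × 3459.12.
The square canvas is height-limited in 3150×1350, giving 1350.00 × 1350.00; scale factor 0.2849.
The video scales with it: height 3459.12 × 0.2849 ≈ 985.40.

985 px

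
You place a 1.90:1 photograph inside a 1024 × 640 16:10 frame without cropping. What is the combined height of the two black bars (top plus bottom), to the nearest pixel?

1.90:1 (1.900) > 16:10 (1.600), so the photograph fills the width.
The photograph is 1024 / 1.900 ≈ 538.95 px tall.
Black = 640 − 538.95 = 101.05 px.

101 px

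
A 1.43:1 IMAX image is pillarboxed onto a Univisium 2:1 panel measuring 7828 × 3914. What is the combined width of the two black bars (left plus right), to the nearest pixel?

Since 1.430 < 2.000, the image is height-limited.
That makes the image 5597.02 px wide (3914 × 1.430).
Leftover width: 7828 − 5597.02 = 2230.98 px.

2231 px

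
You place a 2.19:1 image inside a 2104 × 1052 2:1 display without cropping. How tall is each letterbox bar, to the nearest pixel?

46 px

Since 2.190 > 2.000, the image is width-limited.
Content height = 2104 / 2.190 ≈ 960.73 px.
1052 − 960.73 = 91.27 px of bars (45.63 each).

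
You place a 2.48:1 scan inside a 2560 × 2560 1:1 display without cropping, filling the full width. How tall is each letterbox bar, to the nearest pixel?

Content height = 2560 / 2.480 ≈ 1032.26 px.
Black = 2560 − 1032.26 = 1527.74 px, or 763.87 per bar.

764 px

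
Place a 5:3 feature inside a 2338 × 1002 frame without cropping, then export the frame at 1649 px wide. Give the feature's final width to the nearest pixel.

Fitted into 2338×1002, the feature spans the height; its width is 1002 × 5/3 ≈ 1670.00 px.
Scaling 2338 → 1649 is ×0.7053, so the width becomes 1670.00 × 0.7053 ≈ 1177.86 px.

1178 px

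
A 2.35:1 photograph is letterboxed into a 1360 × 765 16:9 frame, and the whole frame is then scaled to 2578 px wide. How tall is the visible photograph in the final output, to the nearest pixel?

1097 px

Fitted into 1360×765, the photograph spans the width; its height is 1360 / 2.350 ≈ 578.72 px.
Scaling 1360 → 2578 is ×1.8956, so the height becomes 578.72 × 1.8956 ≈ 1097.02 px.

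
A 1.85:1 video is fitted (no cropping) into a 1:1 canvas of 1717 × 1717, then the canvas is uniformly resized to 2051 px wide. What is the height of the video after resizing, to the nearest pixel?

1109 px

Fitted into 1717×1717, the video spans the width; its height is 1717 / 1.850 ≈ 928.11 px.
Resizing to 2051 px wide multiplies everything by 1.1945: 928.11 → 1108.65 px.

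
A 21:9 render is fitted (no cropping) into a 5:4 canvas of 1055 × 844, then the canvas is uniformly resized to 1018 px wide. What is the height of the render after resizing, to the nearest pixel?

Fitted into 1055×844, the render spans the width; its height is 1055 × 9/21 ≈ 452.14 px.
The frame scales by 1018/1055 = 0.9649; 452.14 × 0.9649 ≈ 436.29 px.

436 px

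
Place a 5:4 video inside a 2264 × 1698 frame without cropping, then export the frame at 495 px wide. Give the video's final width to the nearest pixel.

Fitted into 2264×1698, the video spans the height; its width is 1698 × 5/4 ≈ 2122.50 px.
The frame scales by 495/2264 = 0.2186; 2122.50 × 0.2186 ≈ 464.06 px.

464 px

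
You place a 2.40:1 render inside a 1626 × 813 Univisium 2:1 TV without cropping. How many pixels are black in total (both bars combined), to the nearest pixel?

220323 pixels

2.40:1 is wider than Univisium 2:1, so it spans the full width.
Content height = 1626 / 2.400 ≈ 677.5000 px.
Leftover height: 813 − 677.5000 = 135.5000 px.
That's 135.5000 × 1626 ≈ 220323 black pixels.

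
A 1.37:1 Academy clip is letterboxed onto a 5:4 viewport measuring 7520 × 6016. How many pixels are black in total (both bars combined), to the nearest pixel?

Since 1.370 > 1.250, the clip is width-limited.
The clip is 7520 / 1.370 ≈ 5489.0511 px tall.
Leftover height: 6016 − 5489.0511 = 526.9489 px.
That's 526.9489 × 7520 ≈ 3962656 black pixels.

3962656 pixels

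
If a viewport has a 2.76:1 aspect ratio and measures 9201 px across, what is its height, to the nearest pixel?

3334 px

At 2.76:1, 9201 / 2.760 ≈ 3333.70.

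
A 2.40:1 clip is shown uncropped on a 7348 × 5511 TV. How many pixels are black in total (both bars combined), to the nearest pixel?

17997701 pixels

2.40:1 (2.400) > 4:3 (1.333), so the clip fills the width.
The clip is 7348 / 2.400 ≈ 3061.6667 px tall.
Black = 5511 − 3061.6667 = 2449.3333 px.
Across the 7348-px span: 2449.3333 × 7348 ≈ 17997701 px.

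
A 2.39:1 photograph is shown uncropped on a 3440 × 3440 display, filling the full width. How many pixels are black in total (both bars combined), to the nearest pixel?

That makes the image 1439.3305 px tall (3440 / 2.390).
3440 − 1439.3305 = 2000.6695 px of bars.
Across the 3440-px span: 2000.6695 × 3440 ≈ 6882303 px.

6882303 pixels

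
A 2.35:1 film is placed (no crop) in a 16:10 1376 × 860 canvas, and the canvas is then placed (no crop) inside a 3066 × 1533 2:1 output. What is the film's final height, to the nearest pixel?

1044 px

Inside the 1376×860 canvas the film is width-limited at 1376.00 × 585.53.
Second fit — the 16:10 canvas into 3066×1533 spans the height: 2452.80 × 1533.00 (×1.7826 from 1376×860).
So the film's height is 585.53 × 1.7826 ≈ 1043.74.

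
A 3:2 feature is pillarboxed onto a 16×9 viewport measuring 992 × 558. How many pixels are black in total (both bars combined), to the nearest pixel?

86490 pixels

3:2 is narrower than 16×9, so it spans the full height.
The feature is 558 × 3/2 ≈ 837.0000 px wide.
992 − 837.0000 = 155.0000 px of bars.
Bar area = 155.0000 × 558 ≈ 86490 px.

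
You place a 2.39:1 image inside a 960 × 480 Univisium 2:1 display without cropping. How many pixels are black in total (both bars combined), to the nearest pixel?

75193 pixels

2.39:1 (2.390) > Univisium 2:1 (2.000), so the image fills the width.
That makes the image 401.6736 px tall (960 / 2.390).
480 − 401.6736 = 78.3264 px of bars.
Bar area = 78.3264 × 960 ≈ 75193 px.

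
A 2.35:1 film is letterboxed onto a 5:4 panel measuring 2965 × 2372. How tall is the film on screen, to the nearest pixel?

1262 px

2.35:1 (2.350) > 5:4 (1.250), so the film fills the width.
The film is 2965 / 2.350 ≈ 1261.70 px tall.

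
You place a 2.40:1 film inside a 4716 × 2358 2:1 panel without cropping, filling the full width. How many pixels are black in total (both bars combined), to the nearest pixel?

The film is 4716 / 2.400 ≈ 1965.0000 px tall.
Leftover height: 2358 − 1965.0000 = 393.0000 px.
Bar area = 393.0000 × 4716 ≈ 1853388 px.

1853388 pixels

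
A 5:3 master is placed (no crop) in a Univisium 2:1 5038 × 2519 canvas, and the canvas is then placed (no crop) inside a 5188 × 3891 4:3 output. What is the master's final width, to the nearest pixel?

4323 px

5:3 in 5038×2519: fills the height, so the master is 4198.33 × 2519.00.
The Univisium 2:1 canvas is width-limited in 5188×3891, giving 5188.00 × 2594.00; scale factor 1.0298.
The master scales with it: width 4198.33 × 1.0298 ≈ 4323.33.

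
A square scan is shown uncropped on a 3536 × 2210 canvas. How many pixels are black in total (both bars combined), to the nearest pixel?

2930460 pixels

square is narrower than 16×10, so it spans the full height.
The scan is 2210 × 1/1 ≈ 2210.0000 px wide.
Leftover width: 3536 − 2210.0000 = 1326.0000 px.
Across the 2210-px span: 1326.0000 × 2210 ≈ 2930460 px.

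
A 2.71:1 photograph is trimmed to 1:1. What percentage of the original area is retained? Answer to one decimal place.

The height stays; only width is cut (since 1:1 is narrower than 2.71:1).
Fraction kept = (1.000)/(2.710) ≈ 36.90%.

36.9%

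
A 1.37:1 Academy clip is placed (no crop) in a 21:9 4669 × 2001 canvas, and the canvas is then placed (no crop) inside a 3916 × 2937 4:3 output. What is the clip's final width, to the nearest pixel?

2299 px

1.37:1 Academy in 4669×2001: fills the height, so the clip is 2741.37 × 2001.00.
The 21:9 canvas is width-limited in 3916×2937, giving 3916.00 × 1678.29; scale factor 0.8387.
The clip scales with it: width 2741.37 × 0.8387 ≈ 2299.25.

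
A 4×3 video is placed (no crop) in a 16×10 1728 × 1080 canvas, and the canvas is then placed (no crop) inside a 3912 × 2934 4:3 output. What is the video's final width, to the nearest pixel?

3260 px

4×3 in 1728×1080: fills the height, so the video is 1440.00 × 1080.00.
The 16×10 canvas is width-limited in 3912×2934, giving 3912.00 × 2445.00; scale factor 2.2639.
So the video's width is 1440.00 × 2.2639 ≈ 3260.00.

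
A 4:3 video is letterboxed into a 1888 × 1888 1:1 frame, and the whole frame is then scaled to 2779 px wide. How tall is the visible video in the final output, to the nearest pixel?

Fitted into 1888×1888, the video spans the width; its height is 1888 × 3/4 ≈ 1416.00 px.
Scaling 1888 → 2779 is ×1.4719, so the height becomes 1416.00 × 1.4719 ≈ 2084.25 px.

2084 px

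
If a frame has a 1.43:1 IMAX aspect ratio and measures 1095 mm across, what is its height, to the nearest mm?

Height = 1095 / 1.430 = 765.73.

766 mm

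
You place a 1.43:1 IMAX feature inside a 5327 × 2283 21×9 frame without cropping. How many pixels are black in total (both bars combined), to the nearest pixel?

Since 1.430 < 2.333, the feature is height-limited.
The feature is 2283 × 1.430 ≈ 3264.6900 px wide.
Leftover width: 5327 − 3264.6900 = 2062.3100 px.
Bar area = 2062.3100 × 2283 ≈ 4708254 px.

4708254 pixels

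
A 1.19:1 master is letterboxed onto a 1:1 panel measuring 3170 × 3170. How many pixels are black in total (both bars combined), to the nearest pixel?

1604446 pixels

1.19:1 is wider than 1:1, so it spans the full width.
That makes the image 2663.8655 px tall (3170 / 1.190).
3170 − 2663.8655 = 506.1345 px of bars.
That's 506.1345 × 3170 ≈ 1604446 black pixels.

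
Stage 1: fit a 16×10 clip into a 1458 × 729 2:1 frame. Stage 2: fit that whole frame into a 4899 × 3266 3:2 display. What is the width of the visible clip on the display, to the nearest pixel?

Inside the 1458×729 canvas the clip is height-limited at 1166.40 × 729.00.
The 2:1 canvas is width-limited in 4899×3266, giving 4899.00 × 2449.50; scale factor 3.3601.
Applying the same ×3.3601: 1166.40 → 3919.20.

3919 px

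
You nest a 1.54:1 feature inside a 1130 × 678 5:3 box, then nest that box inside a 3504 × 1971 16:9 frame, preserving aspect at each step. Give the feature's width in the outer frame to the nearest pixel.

3035 px

First fit — 1.54:1 into 1130×678 spans the height: 1044.12 × 678.00.
The 5:3 canvas is height-limited in 3504×1971, giving 3285.00 × 1971.00; scale factor 2.9071.
The feature scales with it: width 1044.12 × 2.9071 ≈ 3035.34.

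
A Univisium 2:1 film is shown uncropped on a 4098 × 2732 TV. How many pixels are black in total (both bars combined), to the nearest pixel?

2798934 pixels

Univisium 2:1 (2.000) > 3:2 (1.500), so the film fills the width.
The film is 4098 × 1/2 ≈ 2049.0000 px tall.
Leftover height: 2732 − 2049.0000 = 683.0000 px.
Bar area = 683.0000 × 4098 ≈ 2798934 px.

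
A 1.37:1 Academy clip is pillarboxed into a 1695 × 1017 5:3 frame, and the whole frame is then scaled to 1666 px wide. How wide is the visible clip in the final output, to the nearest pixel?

At 1695×1017 the clip is height-limited, so width = 1017 × 1.370 ≈ 1393.29 px.
The frame scales by 1666/1695 = 0.9829; 1393.29 × 0.9829 ≈ 1369.45 px.

1369 px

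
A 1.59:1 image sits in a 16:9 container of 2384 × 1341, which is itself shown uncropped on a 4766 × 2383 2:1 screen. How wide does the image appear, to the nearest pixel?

Inside the 2384×1341 canvas the image is height-limited at 2132.19 × 1341.00.
The 16:9 canvas is height-limited in 4766×2383, giving 4236.44 × 2383.00; scale factor 1.7770.
Applying the same ×1.7770: 2132.19 → 3788.97.

3789 px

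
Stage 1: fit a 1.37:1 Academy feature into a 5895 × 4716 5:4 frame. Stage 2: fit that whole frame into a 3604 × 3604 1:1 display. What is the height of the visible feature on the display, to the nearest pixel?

2631 px

Inside the 5895×4716 canvas the feature is width-limited at 5895.00 × 4302.92.
Second fit — the 5:4 canvas into 3604×3604 spans the width: 3604.00 × 2883.20 (×0.6114 from 5895×4716).
So the feature's height is 4302.92 × 0.6114 ≈ 2630.66.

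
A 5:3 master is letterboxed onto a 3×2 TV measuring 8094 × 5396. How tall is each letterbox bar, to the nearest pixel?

270 px

5:3 is wider than 3×2, so it spans the full width.
Content height = 8094 × 3/5 ≈ 4856.40 px.
Black = 5396 − 4856.40 = 539.60 px, or 269.80 per bar.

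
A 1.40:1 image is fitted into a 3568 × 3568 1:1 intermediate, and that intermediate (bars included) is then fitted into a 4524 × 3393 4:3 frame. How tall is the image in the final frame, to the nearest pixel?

1.40:1 in 3568×3568: fills the width, so the image is 3568.00 × 2548.57.
Second fit — the 1:1 canvas into 4524×3393 spans the height: 3393.00 × 3393.00 (×0.9510 from 3568×3568).
The image scales with it: height 2548.57 × 0.9510 ≈ 2423.57.

2424 px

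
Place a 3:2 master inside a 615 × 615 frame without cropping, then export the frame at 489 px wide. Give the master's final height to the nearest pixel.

326 px

At 615×615 the master is width-limited, so height = 615 × 2/3 ≈ 410.00 px.
The frame scales by 489/615 = 0.7951; 410.00 × 0.7951 ≈ 326.00 px.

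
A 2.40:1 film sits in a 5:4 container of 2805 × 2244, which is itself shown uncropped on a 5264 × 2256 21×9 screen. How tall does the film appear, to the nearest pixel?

First fit — 2.40:1 into 2805×2244 spans the width: 2805.00 × 1168.75.
The 5:4 canvas is height-limited in 5264×2256, giving 2820.00 × 2256.00; scale factor 1.0053.
So the film's height is 1168.75 × 1.0053 ≈ 1175.00.

1175 px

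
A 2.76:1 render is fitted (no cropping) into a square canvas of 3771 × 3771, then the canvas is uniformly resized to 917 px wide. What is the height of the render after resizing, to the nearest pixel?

At 3771×3771 the render is width-limited, so height = 3771 / 2.760 ≈ 1366.30 px.
Resizing to 917 px wide multiplies everything by 0.2432: 1366.30 → 332.25 px.

332 px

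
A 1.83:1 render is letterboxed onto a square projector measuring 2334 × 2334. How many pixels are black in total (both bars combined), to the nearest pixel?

2470749 pixels

Since 1.830 > 1.000, the render is width-limited.
Content height = 2334 / 1.830 ≈ 1275.4098 px.
Black = 2334 − 1275.4098 = 1058.5902 px.
Across the 2334-px span: 1058.5902 × 2334 ≈ 2470749 px.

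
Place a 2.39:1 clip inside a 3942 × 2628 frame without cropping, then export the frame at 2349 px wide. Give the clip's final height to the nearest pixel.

983 px

At 3942×2628 the clip is width-limited, so height = 3942 / 2.390 ≈ 1649.37 px.
Scaling 3942 → 2349 is ×0.5959, so the height becomes 1649.37 × 0.5959 ≈ 982.85 px.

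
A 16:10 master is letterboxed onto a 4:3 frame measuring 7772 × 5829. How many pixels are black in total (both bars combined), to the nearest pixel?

7550498 pixels

Since 1.600 > 1.333, the master is width-limited.
The master is 7772 × 10/16 ≈ 4857.5000 px tall.
Black = 5829 − 4857.5000 = 971.5000 px.
That's 971.5000 × 7772 ≈ 7550498 black pixels.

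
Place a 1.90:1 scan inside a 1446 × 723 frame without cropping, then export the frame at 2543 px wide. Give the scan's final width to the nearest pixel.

2416 px

At 1446×723 the scan is height-limited, so width = 723 × 1.900 ≈ 1373.70 px.
Resizing to 2543 px wide multiplies everything by 1.7586: 1373.70 → 2415.85 px.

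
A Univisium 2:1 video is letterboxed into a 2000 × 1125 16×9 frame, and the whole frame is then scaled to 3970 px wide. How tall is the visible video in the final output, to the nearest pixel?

At 2000×1125 the video is width-limited, so height = 2000 × 1/2 ≈ 1000.00 px.
Scaling 2000 → 3970 is ×1.9850, so the height becomes 1000.00 × 1.9850 ≈ 1985.00 px.

1985 px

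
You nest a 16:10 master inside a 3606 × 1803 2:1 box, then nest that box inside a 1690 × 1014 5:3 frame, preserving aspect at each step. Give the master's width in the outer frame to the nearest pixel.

1352 px

16:10 in 3606×1803: fills the height, so the master is 2884.80 × 1803.00.
2:1 in 1690×1014: fills the width, so the intermediate becomes 1690.00 × 845.00 — a scale of ×0.4687.
Applying the same ×0.4687: 2884.80 → 1352.00.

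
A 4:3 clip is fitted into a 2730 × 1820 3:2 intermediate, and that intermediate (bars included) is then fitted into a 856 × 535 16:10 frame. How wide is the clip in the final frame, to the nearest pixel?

713 px

First fit — 4:3 into 2730×1820 spans the height: 2426.67 × 1820.00.
3:2 in 856×535: fills the height, so the intermediate becomes 802.50 × 535.00 — a scale of ×0.2940.
So the clip's width is 2426.67 × 0.2940 ≈ 713.33.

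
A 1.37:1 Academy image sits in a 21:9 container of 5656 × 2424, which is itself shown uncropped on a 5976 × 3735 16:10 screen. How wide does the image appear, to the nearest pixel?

First fit — 1.37:1 Academy into 5656×2424 spans the height: 3320.88 × 2424.00.
Second fit — the 21:9 canvas into 5976×3735 spans the width: 5976.00 × 2561.14 (×1.0566 from 5656×2424).
The image scales with it: width 3320.88 × 1.0566 ≈ 3508.77.

3509 px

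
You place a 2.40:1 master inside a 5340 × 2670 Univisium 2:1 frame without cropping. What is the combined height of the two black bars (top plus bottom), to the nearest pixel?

445 px

Since 2.400 > 2.000, the master is width-limited.
The master is 5340 / 2.400 ≈ 2225.00 px tall.
Leftover height: 2670 − 2225.00 = 445.00 px.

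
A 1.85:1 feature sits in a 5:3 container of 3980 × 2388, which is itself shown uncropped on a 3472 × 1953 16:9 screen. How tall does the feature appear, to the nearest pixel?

Inside the 3980×2388 canvas the feature is width-limited at 3980.00 × 2151.35.
The 5:3 canvas is height-limited in 3472×1953, giving 3255.00 × 1953.00; scale factor 0.8178.
The feature scales with it: height 2151.35 × 0.8178 ≈ 1759.46.

1759 px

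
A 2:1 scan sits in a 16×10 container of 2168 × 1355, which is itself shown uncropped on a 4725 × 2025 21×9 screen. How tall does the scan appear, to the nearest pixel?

First fit — 2:1 into 2168×1355 spans the width: 2168.00 × 1084.00.
The 16×10 canvas is height-limited in 4725×2025, giving 3240.00 × 2025.00; scale factor 1.4945.
The scan scales with it: height 1084.00 × 1.4945 ≈ 1620.00.

1620 px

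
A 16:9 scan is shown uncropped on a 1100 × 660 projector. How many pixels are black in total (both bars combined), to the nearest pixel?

45375 pixels

16:9 is wider than 5:3, so it spans the full width.
Content height = 1100 × 9/16 ≈ 618.7500 px.
660 − 618.7500 = 41.2500 px of bars.
Bar area = 41.2500 × 1100 ≈ 45375 px.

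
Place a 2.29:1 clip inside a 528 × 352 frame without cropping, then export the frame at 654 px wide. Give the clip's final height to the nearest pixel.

Fitted into 528×352, the clip spans the width; its height is 528 / 2.290 ≈ 230.57 px.
The frame scales by 654/528 = 1.2386; 230.57 × 1.2386 ≈ 285.59 px.

286 px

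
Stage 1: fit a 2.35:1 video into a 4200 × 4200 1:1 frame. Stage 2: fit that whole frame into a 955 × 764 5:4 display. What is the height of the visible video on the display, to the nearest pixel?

325 px

First fit — 2.35:1 into 4200×4200 spans the width: 4200.00 × 1787.23.
Second fit — the 1:1 canvas into 955×764 spans the height: 764.00 × 764.00 (×0.1819 from 4200×4200).
The video scales with it: height 1787.23 × 0.1819 ≈ 325.11.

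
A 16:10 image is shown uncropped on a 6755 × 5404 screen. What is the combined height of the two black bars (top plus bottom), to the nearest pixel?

1182 px

16:10 (1.600) > 5:4 (1.250), so the image fills the width.
The image is 6755 × 10/16 ≈ 4221.88 px tall.
Black = 5404 − 4221.88 = 1182.12 px.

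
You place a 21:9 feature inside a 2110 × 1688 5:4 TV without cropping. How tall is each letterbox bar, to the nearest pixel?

Since 2.333 > 1.250, the feature is width-limited.
That makes the image 904.29 px tall (2110 × 9/21).
Leftover height: 1688 − 904.29 = 783.71 px → 391.86 each side.

392 px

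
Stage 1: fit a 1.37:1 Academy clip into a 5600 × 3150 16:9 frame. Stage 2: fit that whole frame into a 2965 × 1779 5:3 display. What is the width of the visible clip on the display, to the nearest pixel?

2285 px

First fit — 1.37:1 Academy into 5600×3150 spans the height: 4315.50 × 3150.00.
Second fit — the 16:9 canvas into 2965×1779 spans the width: 2965.00 × 1667.81 (×0.5295 from 5600×3150).
So the clip's width is 4315.50 × 0.5295 ≈ 2284.90.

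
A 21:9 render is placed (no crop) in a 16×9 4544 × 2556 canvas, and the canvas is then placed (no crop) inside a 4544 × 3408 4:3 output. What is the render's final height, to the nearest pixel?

1947 px

First fit — 21:9 into 4544×2556 spans the width: 4544.00 × 1947.43.
16×9 in 4544×3408: fills the width, so the intermediate becomes 4544.00 × 2556.00 — a scale of ×1.0000.
So the render's height is 1947.43 × 1.0000 ≈ 1947.43.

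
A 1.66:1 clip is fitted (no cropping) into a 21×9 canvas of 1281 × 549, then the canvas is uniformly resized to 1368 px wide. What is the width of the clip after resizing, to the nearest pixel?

973 px

Fitted into 1281×549, the clip spans the height; its width is 549 × 1.660 ≈ 911.34 px.
The frame scales by 1368/1281 = 1.0679; 911.34 × 1.0679 ≈ 973.23 px.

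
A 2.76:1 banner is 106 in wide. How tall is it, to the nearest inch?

Height = 106 / 2.760 = 38.41.

38 in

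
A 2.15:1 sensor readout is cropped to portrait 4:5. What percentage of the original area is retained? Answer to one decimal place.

portrait 4:5 is narrower than 2.15:1, so the crop keeps the full height and trims the width.
Fraction kept = (0.800)/(2.150) ≈ 37.21%.

37.2%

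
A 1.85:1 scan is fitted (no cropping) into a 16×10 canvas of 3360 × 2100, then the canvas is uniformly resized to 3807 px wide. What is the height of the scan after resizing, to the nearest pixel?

In the 3360×2100 frame the scan fills the width: height = 3360 / 1.850 ≈ 1816.22 px.
The frame scales by 3807/3360 = 1.1330; 1816.22 × 1.1330 ≈ 2057.84 px.

2058 px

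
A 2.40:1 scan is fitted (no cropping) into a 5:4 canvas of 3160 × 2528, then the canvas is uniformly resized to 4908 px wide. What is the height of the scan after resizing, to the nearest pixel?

2045 px

In the 3160×2528 frame the scan fills the width: height = 3160 / 2.400 ≈ 1316.67 px.
Scaling 3160 → 4908 is ×1.5532, so the height becomes 1316.67 × 1.5532 ≈ 2045.00 px.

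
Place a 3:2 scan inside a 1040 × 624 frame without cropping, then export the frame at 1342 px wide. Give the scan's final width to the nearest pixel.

In the 1040×624 frame the scan fills the height: width = 624 × 3/2 ≈ 936.00 px.
The frame scales by 1342/1040 = 1.2904; 936.00 × 1.2904 ≈ 1207.80 px.

1208 px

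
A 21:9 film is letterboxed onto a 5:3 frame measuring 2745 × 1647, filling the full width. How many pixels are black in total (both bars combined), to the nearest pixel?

That makes the image 1176.4286 px tall (2745 × 9/21).
Leftover height: 1647 − 1176.4286 = 470.5714 px.
Across the 2745-px span: 470.5714 × 2745 ≈ 1291719 px.

1291719 pixels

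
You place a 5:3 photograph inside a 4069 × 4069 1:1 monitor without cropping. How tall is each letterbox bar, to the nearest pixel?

5:3 (1.667) > 1:1 (1.000), so the photograph fills the width.
The photograph is 4069 × 3/5 ≈ 2441.40 px tall.
Leftover height: 4069 − 2441.40 = 1627.60 px → 813.80 each side.

814 px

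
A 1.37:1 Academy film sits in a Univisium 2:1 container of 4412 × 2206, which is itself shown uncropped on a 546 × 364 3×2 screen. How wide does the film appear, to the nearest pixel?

374 px

1.37:1 Academy in 4412×2206: fills the height, so the film is 3022.22 × 2206.00.
The Univisium 2:1 canvas is width-limited in 546×364, giving 546.00 × 273.00; scale factor 0.1238.
So the film's width is 3022.22 × 0.1238 ≈ 374.01.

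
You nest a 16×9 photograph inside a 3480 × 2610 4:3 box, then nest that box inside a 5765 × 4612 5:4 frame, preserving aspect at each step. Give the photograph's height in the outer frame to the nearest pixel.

First fit — 16×9 into 3480×2610 spans the width: 3480.00 × 1957.50.
Second fit — the 4:3 canvas into 5765×4612 spans the width: 5765.00 × 4323.75 (×1.6566 from 3480×2610).
So the photograph's height is 1957.50 × 1.6566 ≈ 3242.81.

3243 px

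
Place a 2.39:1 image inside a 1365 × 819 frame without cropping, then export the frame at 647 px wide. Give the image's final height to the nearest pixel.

Fitted into 1365×819, the image spans the width; its height is 1365 / 2.390 ≈ 571.13 px.
Scaling 1365 → 647 is ×0.4740, so the height becomes 571.13 × 0.4740 ≈ 270.71 px.

271 px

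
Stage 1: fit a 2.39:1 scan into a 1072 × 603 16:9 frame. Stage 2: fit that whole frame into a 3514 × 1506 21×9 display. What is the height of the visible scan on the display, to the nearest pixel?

First fit — 2.39:1 into 1072×603 spans the width: 1072.00 × 448.54.
16:9 in 3514×1506: fills the height, so the intermediate becomes 2677.33 × 1506.00 — a scale of ×2.4975.
So the scan's height is 448.54 × 2.4975 ≈ 1120.22.

1120 px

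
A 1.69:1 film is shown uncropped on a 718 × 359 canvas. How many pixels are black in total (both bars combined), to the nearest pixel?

39953 pixels

1.69:1 is narrower than Univisium 2:1, so it spans the full height.
Content width = 359 × 1.690 ≈ 606.7100 px.
718 − 606.7100 = 111.2900 px of bars.
That's 111.2900 × 359 ≈ 39953 black pixels.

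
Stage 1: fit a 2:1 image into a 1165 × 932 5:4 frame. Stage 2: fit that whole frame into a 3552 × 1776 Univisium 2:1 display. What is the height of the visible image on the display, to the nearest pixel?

2:1 in 1165×932: fills the width, so the image is 1165.00 × 582.50.
The 5:4 canvas is height-limited in 3552×1776, giving 2220.00 × 1776.00; scale factor 1.9056.
So the image's height is 582.50 × 1.9056 ≈ 1110.00.

1110 px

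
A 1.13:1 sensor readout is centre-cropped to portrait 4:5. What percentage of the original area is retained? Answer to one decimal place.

70.8%

Going from 1.13:1 to portrait 4:5 means cutting width while keeping height.
(0.800)/(1.130) ≈ 0.708 of the area survives.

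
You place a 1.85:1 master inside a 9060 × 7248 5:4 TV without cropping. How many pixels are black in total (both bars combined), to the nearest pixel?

1.85:1 (1.850) > 5:4 (1.250), so the master fills the width.
That makes the image 4897.2973 px tall (9060 / 1.850).
7248 − 4897.2973 = 2350.7027 px of bars.
That's 2350.7027 × 9060 ≈ 21297366 black pixels.

21297366 pixels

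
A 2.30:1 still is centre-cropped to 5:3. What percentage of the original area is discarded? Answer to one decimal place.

27.5%

Going from 2.30:1 to 5:3 means cutting width while keeping height.
Area ratio = (1.667)/(2.300) = 72.46%; the remaining 27.54% is cropped out.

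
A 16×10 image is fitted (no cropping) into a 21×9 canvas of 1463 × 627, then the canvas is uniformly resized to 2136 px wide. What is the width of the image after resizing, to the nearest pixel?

1465 px

Fitted into 1463×627, the image spans the height; its width is 627 × 16/10 ≈ 1003.20 px.
Resizing to 2136 px wide multiplies everything by 1.4600: 1003.20 → 1464.69 px.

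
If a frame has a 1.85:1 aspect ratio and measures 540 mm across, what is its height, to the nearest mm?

540 / 1.850 = 291.89.

292 mm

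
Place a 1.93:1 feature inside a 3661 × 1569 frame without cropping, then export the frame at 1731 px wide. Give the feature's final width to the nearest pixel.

At 3661×1569 the feature is height-limited, so width = 1569 × 1.930 ≈ 3028.17 px.
The frame scales by 1731/3661 = 0.4728; 3028.17 × 0.4728 ≈ 1431.78 px.

1432 px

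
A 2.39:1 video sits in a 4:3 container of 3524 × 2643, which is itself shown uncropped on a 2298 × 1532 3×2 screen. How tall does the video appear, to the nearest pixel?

855 px

Inside the 3524×2643 canvas the video is width-limited at 3524.00 × 1474.48.
4:3 in 2298×1532: fills the height, so the intermediate becomes 2042.67 × 1532.00 — a scale of ×0.5796.
So the video's height is 1474.48 × 0.5796 ≈ 854.67.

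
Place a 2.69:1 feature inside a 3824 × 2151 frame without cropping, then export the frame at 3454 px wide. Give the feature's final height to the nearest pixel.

At 3824×2151 the feature is width-limited, so height = 3824 / 2.690 ≈ 1421.56 px.
Scaling 3824 → 3454 is ×0.9032, so the height becomes 1421.56 × 0.9032 ≈ 1284.01 px.

1284 px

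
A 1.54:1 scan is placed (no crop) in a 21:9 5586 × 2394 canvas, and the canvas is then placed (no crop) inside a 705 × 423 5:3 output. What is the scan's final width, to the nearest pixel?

1.54:1 in 5586×2394: fills the height, so the scan is 3686.76 × 2394.00.
Second fit — the 21:9 canvas into 705×423 spans the width: 705.00 × 302.14 (×0.1262 from 5586×2394).
The scan scales with it: width 3686.76 × 0.1262 ≈ 465.30.

465 px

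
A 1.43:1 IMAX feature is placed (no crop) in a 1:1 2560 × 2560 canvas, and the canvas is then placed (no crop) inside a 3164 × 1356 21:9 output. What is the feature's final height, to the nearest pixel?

948 px

Inside the 2560×2560 canvas the feature is width-limited at 2560.00 × 1790.21.
Second fit — the 1:1 canvas into 3164×1356 spans the height: 1356.00 × 1356.00 (×0.5297 from 2560×2560).
So the feature's height is 1790.21 × 0.5297 ≈ 948.25.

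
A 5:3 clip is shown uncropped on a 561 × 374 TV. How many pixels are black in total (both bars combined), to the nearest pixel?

20981 pixels

Since 1.667 > 1.500, the clip is width-limited.
That makes the image 336.6000 px tall (561 × 3/5).
Leftover height: 374 − 336.6000 = 37.4000 px.
Bar area = 37.4000 × 561 ≈ 20981 px.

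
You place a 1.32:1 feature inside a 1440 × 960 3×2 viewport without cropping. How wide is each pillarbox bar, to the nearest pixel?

1.32:1 is narrower than 3×2, so it spans the full height.
Content width = 960 × 1.320 ≈ 1267.20 px.
1440 − 1267.20 = 172.80 px of bars (86.40 each).

86 px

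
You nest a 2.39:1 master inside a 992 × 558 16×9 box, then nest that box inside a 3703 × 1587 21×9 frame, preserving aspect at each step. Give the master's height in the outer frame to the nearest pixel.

1180 px

First fit — 2.39:1 into 992×558 spans the width: 992.00 × 415.06.
16×9 in 3703×1587: fills the height, so the intermediate becomes 2821.33 × 1587.00 — a scale of ×2.8441.
So the master's height is 415.06 × 2.8441 ≈ 1180.47.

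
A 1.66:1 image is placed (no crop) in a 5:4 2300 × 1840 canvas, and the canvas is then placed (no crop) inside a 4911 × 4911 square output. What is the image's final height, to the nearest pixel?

First fit — 1.66:1 into 2300×1840 spans the width: 2300.00 × 1385.54.
5:4 in 4911×4911: fills the width, so the intermediate becomes 4911.00 × 3928.80 — a scale of ×2.1352.
Applying the same ×2.1352: 1385.54 → 2958.43.

2958 px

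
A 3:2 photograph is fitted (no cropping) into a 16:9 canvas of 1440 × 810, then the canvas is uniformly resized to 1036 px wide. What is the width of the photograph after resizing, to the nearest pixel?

In the 1440×810 frame the photograph fills the height: width = 810 × 3/2 ≈ 1215.00 px.
The frame scales by 1036/1440 = 0.7194; 1215.00 × 0.7194 ≈ 874.12 px.

874 px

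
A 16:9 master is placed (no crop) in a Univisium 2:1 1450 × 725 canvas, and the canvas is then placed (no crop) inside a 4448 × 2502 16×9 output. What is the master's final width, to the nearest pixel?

3954 px

16:9 in 1450×725: fills the height, so the master is 1288.89 × 725.00.
Second fit — the Univisium 2:1 canvas into 4448×2502 spans the width: 4448.00 × 2224.00 (×3.0676 from 1450×725).
Applying the same ×3.0676: 1288.89 → 3953.78.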